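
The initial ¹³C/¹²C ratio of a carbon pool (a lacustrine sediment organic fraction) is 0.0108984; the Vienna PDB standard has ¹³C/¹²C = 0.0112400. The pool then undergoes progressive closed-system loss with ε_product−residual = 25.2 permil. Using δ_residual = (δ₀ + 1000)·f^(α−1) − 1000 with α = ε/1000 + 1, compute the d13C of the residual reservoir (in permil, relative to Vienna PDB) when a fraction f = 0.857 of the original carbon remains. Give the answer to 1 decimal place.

-34.2 permil

δ₀ = (0.0108984/0.0112400 − 1)×1000 = (0.969609 − 1)×1000 = -30.391 permil
α − 1 = ε/1000 = 0.0252
f^(α−1) = 0.857^(0.0252) = 0.996119
δ_res = (-30.391 + 1000) × 0.996119 − 1000 = 965.845 − 1000 = -34.15 permil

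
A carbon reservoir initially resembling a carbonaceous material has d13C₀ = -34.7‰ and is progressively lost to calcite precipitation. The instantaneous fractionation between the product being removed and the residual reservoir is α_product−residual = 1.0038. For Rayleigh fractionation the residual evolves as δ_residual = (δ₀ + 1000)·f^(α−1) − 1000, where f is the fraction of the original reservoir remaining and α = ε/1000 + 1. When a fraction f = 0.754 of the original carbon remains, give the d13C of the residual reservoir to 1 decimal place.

-35.7‰

Rayleigh residual: δ_res = (δ₀ + 1000)·f^(α−1) − 1000
α − 1 = 0.00380
f^(α−1) = 0.754^(0.00380) = 0.998928
δ_res = (-34.7 + 1000) × 0.998928 − 1000 = 964.265 − 1000 = -35.74‰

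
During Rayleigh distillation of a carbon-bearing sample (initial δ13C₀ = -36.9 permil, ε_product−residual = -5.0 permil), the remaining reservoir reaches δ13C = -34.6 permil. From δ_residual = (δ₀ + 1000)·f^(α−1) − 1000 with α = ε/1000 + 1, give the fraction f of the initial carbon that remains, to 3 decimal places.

α − 1 = ε/1000 = -0.0050
(δ_res + 1000)/(δ₀ + 1000) = (-34.6 + 1000)/(-36.9 + 1000) = 965.4/963.1 = 1.002388
f = 1.002388^(1/-0.0050) = exp(ln(1.002388)/-0.0050) = exp(0.00239/-0.0050)
f = exp(-0.4771) = 0.6206

0.621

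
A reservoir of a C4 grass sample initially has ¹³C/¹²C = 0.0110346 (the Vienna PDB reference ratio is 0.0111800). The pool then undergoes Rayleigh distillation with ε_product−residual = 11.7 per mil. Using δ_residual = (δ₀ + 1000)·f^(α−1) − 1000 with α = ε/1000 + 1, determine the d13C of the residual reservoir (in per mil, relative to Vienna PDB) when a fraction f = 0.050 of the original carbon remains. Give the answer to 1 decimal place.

δ₀ = (0.0110346/0.0111800 − 1)×1000 = (0.986995 − 1)×1000 = -13.005 per mil
α − 1 = ε/1000 = 0.0117
f^(α−1) = 0.050^(0.0117) = 0.965557
δ_res = (-13.005 + 1000) × 0.965557 − 1000 = 953.000 − 1000 = -47.00 per mil

-47.0 per mil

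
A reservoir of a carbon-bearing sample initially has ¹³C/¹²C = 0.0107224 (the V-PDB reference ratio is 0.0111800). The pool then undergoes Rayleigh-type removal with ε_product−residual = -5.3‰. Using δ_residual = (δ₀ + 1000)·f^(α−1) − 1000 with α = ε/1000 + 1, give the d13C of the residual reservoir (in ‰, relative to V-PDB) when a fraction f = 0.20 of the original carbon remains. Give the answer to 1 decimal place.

δ₀ = (0.0107224/0.0111800 − 1)×1000 = (0.959070 − 1)×1000 = -40.930‰
α − 1 = ε/1000 = -0.0053
f^(α−1) = 0.20^(-0.0053) = 1.008567
δ_res = (-40.930 + 1000) × 1.008567 − 1000 = 967.286 − 1000 = -32.71‰

-32.7‰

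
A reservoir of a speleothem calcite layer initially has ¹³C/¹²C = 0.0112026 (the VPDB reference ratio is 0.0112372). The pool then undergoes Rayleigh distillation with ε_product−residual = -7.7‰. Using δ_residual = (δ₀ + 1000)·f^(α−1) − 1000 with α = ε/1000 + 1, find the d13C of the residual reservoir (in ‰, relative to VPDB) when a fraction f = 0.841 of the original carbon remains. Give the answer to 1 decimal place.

-1.7‰

δ₀ = (0.0112026/0.0112372 − 1)×1000 = (0.996921 − 1)×1000 = -3.079‰
α − 1 = ε/1000 = -0.0077
f^(α−1) = 0.841^(-0.0077) = 1.001334
δ_res = (-3.079 + 1000) × 1.001334 − 1000 = 998.251 − 1000 = -1.75‰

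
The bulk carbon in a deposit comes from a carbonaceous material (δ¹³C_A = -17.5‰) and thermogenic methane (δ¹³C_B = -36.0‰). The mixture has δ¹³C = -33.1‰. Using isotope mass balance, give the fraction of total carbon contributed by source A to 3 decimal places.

0.157

δ_mix = f_A·δ_A + (1 − f_A)·δ_B  ⇒  f_A = (δ_mix − δ_B)/(δ_A − δ_B)
f_A = (-33.1 − (-36.0)) / (-17.5 − (-36.0))
f_A = 2.9 / 18.5 = 0.1568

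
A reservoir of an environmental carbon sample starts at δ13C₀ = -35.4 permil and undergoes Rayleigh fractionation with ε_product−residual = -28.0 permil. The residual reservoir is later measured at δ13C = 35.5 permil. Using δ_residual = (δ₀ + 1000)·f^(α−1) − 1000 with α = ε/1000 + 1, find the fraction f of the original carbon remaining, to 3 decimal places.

0.079

α − 1 = ε/1000 = -0.0280
(δ_res + 1000)/(δ₀ + 1000) = (35.5 + 1000)/(-35.4 + 1000) = 1035.5/964.6 = 1.073502
f = 1.073502^(1/-0.0280) = exp(ln(1.073502)/-0.0280) = exp(0.07093/-0.0280)
f = exp(-2.5331) = 0.0794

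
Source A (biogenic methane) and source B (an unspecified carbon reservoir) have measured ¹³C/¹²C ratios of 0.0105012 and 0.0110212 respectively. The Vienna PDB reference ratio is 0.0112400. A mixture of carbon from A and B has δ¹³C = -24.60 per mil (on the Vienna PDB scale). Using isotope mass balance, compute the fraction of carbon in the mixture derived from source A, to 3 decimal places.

δ_A = (0.0105012/0.0112400 − 1)×1000 = (0.934270 − 1)×1000 = -65.730 per mil
δ_B = (0.0110212/0.0112400 − 1)×1000 = (0.980534 − 1)×1000 = -19.466 per mil
f_A = (δ_mix − δ_B)/(δ_A − δ_B) = (-24.60 − (-19.466))/(-65.730 − (-19.466))
f_A = -5.134 / -46.263 = 0.1110

0.111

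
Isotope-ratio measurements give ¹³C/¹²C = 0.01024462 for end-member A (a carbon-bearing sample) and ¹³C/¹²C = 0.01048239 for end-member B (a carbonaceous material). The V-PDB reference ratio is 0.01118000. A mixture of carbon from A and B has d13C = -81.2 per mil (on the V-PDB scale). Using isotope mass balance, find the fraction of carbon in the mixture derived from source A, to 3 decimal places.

δ_A = (0.01024462/0.01118000 − 1)×1000 = (0.916335 − 1)×1000 = -83.665 per mil
δ_B = (0.01048239/0.01118000 − 1)×1000 = (0.937602 − 1)×1000 = -62.398 per mil
f_A = (δ_mix − δ_B)/(δ_A − δ_B) = (-81.2 − (-62.398))/(-83.665 − (-62.398))
f_A = -18.802 / -21.267 = 0.8841

0.884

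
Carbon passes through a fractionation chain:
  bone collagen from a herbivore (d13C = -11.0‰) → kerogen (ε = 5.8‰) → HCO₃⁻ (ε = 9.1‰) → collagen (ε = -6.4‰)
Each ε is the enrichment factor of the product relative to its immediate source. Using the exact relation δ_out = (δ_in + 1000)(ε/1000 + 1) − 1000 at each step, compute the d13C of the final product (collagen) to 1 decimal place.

step 1: δ = (-11.00 + 1000)·(5.8/1000 + 1) − 1000 = -5.26‰
step 2: δ = (-5.26 + 1000)·(9.1/1000 + 1) − 1000 = 3.79‰
step 3: δ = (3.79 + 1000)·(-6.4/1000 + 1) − 1000 = -2.64‰

-2.6‰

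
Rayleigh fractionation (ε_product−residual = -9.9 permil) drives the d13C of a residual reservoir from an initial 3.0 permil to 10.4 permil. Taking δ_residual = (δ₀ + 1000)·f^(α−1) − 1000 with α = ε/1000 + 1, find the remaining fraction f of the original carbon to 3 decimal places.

0.476

α − 1 = ε/1000 = -0.0099
(δ_res + 1000)/(δ₀ + 1000) = (10.4 + 1000)/(3.0 + 1000) = 1010.4/1003.0 = 1.007378
f = 1.007378^(1/-0.0099) = exp(ln(1.007378)/-0.0099) = exp(0.00735/-0.0099)
f = exp(-0.7425) = 0.4759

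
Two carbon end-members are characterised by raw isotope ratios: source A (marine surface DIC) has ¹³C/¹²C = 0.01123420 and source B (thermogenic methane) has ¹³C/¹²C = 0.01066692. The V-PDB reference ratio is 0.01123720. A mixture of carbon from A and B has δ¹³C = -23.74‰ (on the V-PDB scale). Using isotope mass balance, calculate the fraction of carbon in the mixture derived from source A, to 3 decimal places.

δ_A = (0.01123420/0.01123720 − 1)×1000 = (0.999733 − 1)×1000 = -0.267‰
δ_B = (0.01066692/0.01123720 − 1)×1000 = (0.949251 − 1)×1000 = -50.749‰
f_A = (δ_mix − δ_B)/(δ_A − δ_B) = (-23.74 − (-50.749))/(-0.267 − (-50.749))
f_A = 27.009 / 50.482 = 0.5350

0.535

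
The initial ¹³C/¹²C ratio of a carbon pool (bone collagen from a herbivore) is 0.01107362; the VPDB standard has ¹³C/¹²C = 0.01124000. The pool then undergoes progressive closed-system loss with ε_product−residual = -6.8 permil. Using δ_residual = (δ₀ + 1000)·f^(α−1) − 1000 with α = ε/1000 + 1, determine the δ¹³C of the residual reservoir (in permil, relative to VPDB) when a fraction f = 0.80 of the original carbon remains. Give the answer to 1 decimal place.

δ₀ = (0.01107362/0.01124000 − 1)×1000 = (0.985198 − 1)×1000 = -14.802 permil
α − 1 = ε/1000 = -0.0068
f^(α−1) = 0.80^(-0.0068) = 1.001519
δ_res = (-14.802 + 1000) × 1.001519 − 1000 = 986.694 − 1000 = -13.31 permil

-13.3 permil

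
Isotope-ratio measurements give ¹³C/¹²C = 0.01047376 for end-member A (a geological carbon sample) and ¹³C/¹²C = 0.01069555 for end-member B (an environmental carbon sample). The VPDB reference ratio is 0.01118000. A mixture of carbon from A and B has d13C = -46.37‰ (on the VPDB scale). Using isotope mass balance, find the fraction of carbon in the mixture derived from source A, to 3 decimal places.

0.153

δ_A = (0.01047376/0.01118000 − 1)×1000 = (0.936830 − 1)×1000 = -63.170‰
δ_B = (0.01069555/0.01118000 − 1)×1000 = (0.956668 − 1)×1000 = -43.332‰
f_A = (δ_mix − δ_B)/(δ_A − δ_B) = (-46.37 − (-43.332))/(-63.170 − (-43.332))
f_A = -3.038 / -19.838 = 0.1531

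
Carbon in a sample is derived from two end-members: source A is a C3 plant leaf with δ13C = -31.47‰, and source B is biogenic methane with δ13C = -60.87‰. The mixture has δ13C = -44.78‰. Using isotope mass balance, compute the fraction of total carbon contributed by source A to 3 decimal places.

0.547

δ_mix = f_A·δ_A + (1 − f_A)·δ_B  ⇒  f_A = (δ_mix − δ_B)/(δ_A − δ_B)
f_A = (-44.78 − (-60.87)) / (-31.47 − (-60.87))
f_A = 16.09 / 29.40 = 0.5473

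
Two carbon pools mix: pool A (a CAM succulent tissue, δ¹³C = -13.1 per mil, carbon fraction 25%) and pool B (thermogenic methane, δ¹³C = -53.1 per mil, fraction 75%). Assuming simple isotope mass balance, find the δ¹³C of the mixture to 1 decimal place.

-43.1 per mil

δ_mix = f_A·δ_A + f_B·δ_B
δ_mix = 0.25 × (-13.1) + 0.75 × (-53.1)
δ_mix = -3.27 + -39.83 = -43.10 per mil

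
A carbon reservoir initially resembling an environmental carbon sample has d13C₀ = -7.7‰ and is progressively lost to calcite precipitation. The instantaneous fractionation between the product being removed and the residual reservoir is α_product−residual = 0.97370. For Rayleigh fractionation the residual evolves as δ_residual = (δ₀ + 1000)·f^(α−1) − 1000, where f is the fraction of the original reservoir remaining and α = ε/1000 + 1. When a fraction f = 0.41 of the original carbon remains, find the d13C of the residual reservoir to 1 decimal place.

Rayleigh residual: δ_res = (δ₀ + 1000)·f^(α−1) − 1000
α − 1 = -0.02630
f^(α−1) = 0.41^(-0.02630) = 1.023726
δ_res = (-7.7 + 1000) × 1.023726 − 1000 = 1015.843 − 1000 = 15.84‰

15.8‰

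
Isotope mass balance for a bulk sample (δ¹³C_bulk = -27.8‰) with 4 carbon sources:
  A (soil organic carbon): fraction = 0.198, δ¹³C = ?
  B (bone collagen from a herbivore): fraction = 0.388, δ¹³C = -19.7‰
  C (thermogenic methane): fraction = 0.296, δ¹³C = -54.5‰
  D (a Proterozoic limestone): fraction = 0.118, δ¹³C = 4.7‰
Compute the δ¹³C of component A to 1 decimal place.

Isotope mass balance: δ_bulk = Σ fᵢ·δᵢ.
-27.8 = 0.198×δ_A + 0.388×(-19.7) + 0.296×(-54.5) + 0.118×(4.7)
0.198·δ_A = -27.8 − (-23.221) = -4.579
δ_A = -4.579 / 0.198 = -23.13‰

-23.1‰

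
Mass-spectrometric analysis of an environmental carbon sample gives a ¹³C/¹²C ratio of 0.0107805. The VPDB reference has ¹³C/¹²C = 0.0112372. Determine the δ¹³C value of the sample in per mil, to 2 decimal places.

δ¹³C = (R_sample / R_standard − 1) × 1000
R_sample / R_standard = 0.0107805 / 0.0112372 = 0.959358
δ¹³C = (0.959358 − 1) × 1000 = -40.642 per mil

-40.64 per mil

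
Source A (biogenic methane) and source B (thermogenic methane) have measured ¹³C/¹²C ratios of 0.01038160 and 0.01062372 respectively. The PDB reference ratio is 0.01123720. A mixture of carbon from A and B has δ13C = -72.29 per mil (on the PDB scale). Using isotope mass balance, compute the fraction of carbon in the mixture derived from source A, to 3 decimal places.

δ_A = (0.01038160/0.01123720 − 1)×1000 = (0.923860 − 1)×1000 = -76.140 per mil
δ_B = (0.01062372/0.01123720 − 1)×1000 = (0.945406 − 1)×1000 = -54.594 per mil
f_A = (δ_mix − δ_B)/(δ_A − δ_B) = (-72.29 − (-54.594))/(-76.140 − (-54.594))
f_A = -17.696 / -21.546 = 0.8213

0.821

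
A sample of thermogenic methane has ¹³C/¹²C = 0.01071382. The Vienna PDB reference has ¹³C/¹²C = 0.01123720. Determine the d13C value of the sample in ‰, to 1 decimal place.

-46.6‰

d13C = (R_sample / R_standard − 1) × 1000
R_sample / R_standard = 0.01071382 / 0.01123720 = 0.953424
d13C = (0.953424 − 1) × 1000 = -46.58‰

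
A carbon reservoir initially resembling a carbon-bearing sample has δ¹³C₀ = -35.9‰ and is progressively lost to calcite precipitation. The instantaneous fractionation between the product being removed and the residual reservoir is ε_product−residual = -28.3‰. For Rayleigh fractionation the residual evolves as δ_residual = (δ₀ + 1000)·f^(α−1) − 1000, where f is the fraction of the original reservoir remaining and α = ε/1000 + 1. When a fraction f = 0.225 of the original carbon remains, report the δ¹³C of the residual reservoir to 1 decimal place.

5.7‰

Rayleigh residual: δ_res = (δ₀ + 1000)·f^(α−1) − 1000
α = ε/1000 + 1 = 0.97170, so α − 1 = -0.02830
f^(α−1) = 0.225^(-0.02830) = 1.043118
δ_res = (-35.9 + 1000) × 1.043118 − 1000 = 1005.670 − 1000 = 5.67‰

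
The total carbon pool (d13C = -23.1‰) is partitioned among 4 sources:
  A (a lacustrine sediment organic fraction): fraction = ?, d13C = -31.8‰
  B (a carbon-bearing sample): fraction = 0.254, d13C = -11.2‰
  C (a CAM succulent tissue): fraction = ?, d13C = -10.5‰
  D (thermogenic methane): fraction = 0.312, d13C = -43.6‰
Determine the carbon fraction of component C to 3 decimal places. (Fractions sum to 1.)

Let f_C and f_A be the unknown fractions; fractions sum to 1 so f_C + f_A = 0.434.
Mass balance: Σ fᵢ·δᵢ = δ_bulk ⇒ f_C·(-10.5) + f_A·(-31.8) = -23.1 − (-16.448) = -6.652
Substitute f_A = 0.434 − f_C:
f_C·(-10.5 − -31.8) = -6.652 − 0.434×(-31.8) = 7.149
f_C = 7.149 / 21.3 = 0.3356

0.336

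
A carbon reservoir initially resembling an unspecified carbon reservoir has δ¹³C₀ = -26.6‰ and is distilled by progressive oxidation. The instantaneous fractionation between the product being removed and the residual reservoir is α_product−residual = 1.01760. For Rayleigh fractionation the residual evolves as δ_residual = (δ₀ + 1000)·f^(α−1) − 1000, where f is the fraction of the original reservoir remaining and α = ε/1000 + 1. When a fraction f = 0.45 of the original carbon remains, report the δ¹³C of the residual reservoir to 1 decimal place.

Rayleigh residual: δ_res = (δ₀ + 1000)·f^(α−1) − 1000
α − 1 = 0.01760
f^(α−1) = 0.45^(0.01760) = 0.986045
δ_res = (-26.6 + 1000) × 0.986045 − 1000 = 959.816 − 1000 = -40.18‰

-40.2‰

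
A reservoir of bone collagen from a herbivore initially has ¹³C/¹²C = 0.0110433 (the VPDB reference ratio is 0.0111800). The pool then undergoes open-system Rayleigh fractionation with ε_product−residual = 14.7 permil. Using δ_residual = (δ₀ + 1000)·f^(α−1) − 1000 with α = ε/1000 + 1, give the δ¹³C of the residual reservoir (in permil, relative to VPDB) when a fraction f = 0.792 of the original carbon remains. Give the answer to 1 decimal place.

δ₀ = (0.0110433/0.0111800 − 1)×1000 = (0.987773 − 1)×1000 = -12.227 permil
α − 1 = ε/1000 = 0.0147
f^(α−1) = 0.792^(0.0147) = 0.996578
δ_res = (-12.227 + 1000) × 0.996578 − 1000 = 984.393 − 1000 = -15.61 permil

-15.6 permil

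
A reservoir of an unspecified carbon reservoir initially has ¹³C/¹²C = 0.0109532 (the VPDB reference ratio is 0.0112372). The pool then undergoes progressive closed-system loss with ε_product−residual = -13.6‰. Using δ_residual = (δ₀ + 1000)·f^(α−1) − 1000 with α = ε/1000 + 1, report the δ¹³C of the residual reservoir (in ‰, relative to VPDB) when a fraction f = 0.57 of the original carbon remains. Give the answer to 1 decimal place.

-17.8‰

δ₀ = (0.0109532/0.0112372 − 1)×1000 = (0.974727 − 1)×1000 = -25.273‰
α − 1 = ε/1000 = -0.0136
f^(α−1) = 0.57^(-0.0136) = 1.007674
δ_res = (-25.273 + 1000) × 1.007674 − 1000 = 982.207 − 1000 = -17.79‰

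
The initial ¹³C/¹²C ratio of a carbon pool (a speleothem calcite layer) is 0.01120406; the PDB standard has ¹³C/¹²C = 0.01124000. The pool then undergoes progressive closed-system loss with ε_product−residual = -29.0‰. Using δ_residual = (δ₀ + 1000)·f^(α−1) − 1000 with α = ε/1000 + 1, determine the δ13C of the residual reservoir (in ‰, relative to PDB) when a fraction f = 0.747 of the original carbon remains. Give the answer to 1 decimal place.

5.3‰

δ₀ = (0.01120406/0.01124000 − 1)×1000 = (0.996802 − 1)×1000 = -3.198‰
α − 1 = ε/1000 = -0.0290
f^(α−1) = 0.747^(-0.0290) = 1.008495
δ_res = (-3.198 + 1000) × 1.008495 − 1000 = 1005.270 − 1000 = 5.27‰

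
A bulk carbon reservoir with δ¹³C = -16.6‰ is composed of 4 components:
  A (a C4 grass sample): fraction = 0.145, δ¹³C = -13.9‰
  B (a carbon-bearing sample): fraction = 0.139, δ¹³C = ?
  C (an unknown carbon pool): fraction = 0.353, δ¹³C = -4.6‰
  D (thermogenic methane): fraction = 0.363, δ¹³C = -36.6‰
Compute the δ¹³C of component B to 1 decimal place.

2.3‰

Isotope mass balance: δ_bulk = Σ fᵢ·δᵢ.
-16.6 = 0.145×(-13.9) + 0.139×δ_B + 0.353×(-4.6) + 0.363×(-36.6)
0.139·δ_B = -16.6 − (-16.925) = 0.325
δ_B = 0.325 / 0.139 = 2.34‰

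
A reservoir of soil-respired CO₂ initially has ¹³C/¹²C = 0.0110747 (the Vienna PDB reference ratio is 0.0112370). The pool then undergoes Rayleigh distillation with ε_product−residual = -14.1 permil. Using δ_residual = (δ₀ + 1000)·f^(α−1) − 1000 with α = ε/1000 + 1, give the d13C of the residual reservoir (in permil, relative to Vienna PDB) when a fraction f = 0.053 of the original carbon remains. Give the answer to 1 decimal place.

27.2 permil

δ₀ = (0.0110747/0.0112370 − 1)×1000 = (0.985557 − 1)×1000 = -14.443 permil
α − 1 = ε/1000 = -0.0141
f^(α−1) = 0.053^(-0.0141) = 1.042288
δ_res = (-14.443 + 1000) × 1.042288 − 1000 = 1027.234 − 1000 = 27.23 permil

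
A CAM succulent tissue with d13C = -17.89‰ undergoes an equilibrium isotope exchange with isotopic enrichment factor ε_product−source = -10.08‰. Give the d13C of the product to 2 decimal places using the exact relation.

Exactly, δ_product = (δ_source + 1000)·(ε/1000 + 1) − 1000.
δ_product = (-17.89 + 1000) × (-10.08/1000 + 1) − 1000
δ_product = -27.790‰

-27.79‰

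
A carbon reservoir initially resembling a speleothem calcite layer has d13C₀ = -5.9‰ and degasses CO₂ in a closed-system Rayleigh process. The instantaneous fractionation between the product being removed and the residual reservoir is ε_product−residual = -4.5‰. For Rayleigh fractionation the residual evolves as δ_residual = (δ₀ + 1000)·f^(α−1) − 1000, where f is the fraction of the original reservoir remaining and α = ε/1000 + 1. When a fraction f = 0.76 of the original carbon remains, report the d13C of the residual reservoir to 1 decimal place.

Rayleigh residual: δ_res = (δ₀ + 1000)·f^(α−1) − 1000
α = ε/1000 + 1 = 0.99550, so α − 1 = -0.00450
f^(α−1) = 0.76^(-0.00450) = 1.001236
δ_res = (-5.9 + 1000) × 1.001236 − 1000 = 995.328 − 1000 = -4.67‰

-4.7‰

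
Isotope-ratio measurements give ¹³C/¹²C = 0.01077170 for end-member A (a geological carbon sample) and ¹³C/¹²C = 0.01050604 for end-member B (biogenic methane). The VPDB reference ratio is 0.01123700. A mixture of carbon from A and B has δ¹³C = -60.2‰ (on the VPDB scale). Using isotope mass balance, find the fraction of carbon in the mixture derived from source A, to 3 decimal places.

0.205

δ_A = (0.01077170/0.01123700 − 1)×1000 = (0.958592 − 1)×1000 = -41.408‰
δ_B = (0.01050604/0.01123700 − 1)×1000 = (0.934951 − 1)×1000 = -65.049‰
f_A = (δ_mix − δ_B)/(δ_A − δ_B) = (-60.2 − (-65.049))/(-41.408 − (-65.049))
f_A = 4.849 / 23.642 = 0.2051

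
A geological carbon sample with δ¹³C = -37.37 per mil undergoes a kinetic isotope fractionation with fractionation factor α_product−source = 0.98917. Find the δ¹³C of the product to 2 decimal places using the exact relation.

δ_product = (δ_source + 1000)·α − 1000
δ_product = (-37.37 + 1000) × 0.98917 − 1000
δ_product = 952.205 − 1000 = -47.795 per mil

-47.80 per mil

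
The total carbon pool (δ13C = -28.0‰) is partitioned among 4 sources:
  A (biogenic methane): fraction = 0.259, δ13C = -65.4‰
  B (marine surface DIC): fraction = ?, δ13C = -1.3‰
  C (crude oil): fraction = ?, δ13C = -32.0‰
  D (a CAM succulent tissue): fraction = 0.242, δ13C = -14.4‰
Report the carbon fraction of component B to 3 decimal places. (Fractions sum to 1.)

0.273

Let f_B and f_C be the unknown fractions; fractions sum to 1 so f_B + f_C = 0.499.
Mass balance: Σ fᵢ·δᵢ = δ_bulk ⇒ f_B·(-1.3) + f_C·(-32.0) = -28.0 − (-20.423) = -7.577
Substitute f_C = 0.499 − f_B:
f_B·(-1.3 − -32.0) = -7.577 − 0.499×(-32.0) = 8.391
f_B = 8.391 / 30.7 = 0.2733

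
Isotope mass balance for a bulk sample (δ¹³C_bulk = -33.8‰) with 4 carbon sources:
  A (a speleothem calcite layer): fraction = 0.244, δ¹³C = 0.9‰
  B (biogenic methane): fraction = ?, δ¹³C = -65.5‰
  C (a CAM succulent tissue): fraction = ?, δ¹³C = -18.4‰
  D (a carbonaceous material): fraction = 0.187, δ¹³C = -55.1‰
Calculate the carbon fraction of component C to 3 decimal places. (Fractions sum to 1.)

0.288

Let f_C and f_B be the unknown fractions; fractions sum to 1 so f_C + f_B = 0.569.
Mass balance: Σ fᵢ·δᵢ = δ_bulk ⇒ f_C·(-18.4) + f_B·(-65.5) = -33.8 − (-10.084) = -23.716
Substitute f_B = 0.569 − f_C:
f_C·(-18.4 − -65.5) = -23.716 − 0.569×(-65.5) = 13.554
f_C = 13.554 / 47.1 = 0.2878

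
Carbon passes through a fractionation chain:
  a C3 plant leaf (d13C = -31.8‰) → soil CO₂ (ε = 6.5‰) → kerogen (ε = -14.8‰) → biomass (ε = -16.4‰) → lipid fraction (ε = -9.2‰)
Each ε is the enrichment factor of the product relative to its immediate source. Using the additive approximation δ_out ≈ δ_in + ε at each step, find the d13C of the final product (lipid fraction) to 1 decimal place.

-65.7‰

step 1: δ ≈ -31.8 + (6.5) = -25.3‰
step 2: δ ≈ -25.3 + (-14.8) = -40.1‰
step 3: δ ≈ -40.1 + (-16.4) = -56.5‰
step 4: δ ≈ -56.5 + (-9.2) = -65.7‰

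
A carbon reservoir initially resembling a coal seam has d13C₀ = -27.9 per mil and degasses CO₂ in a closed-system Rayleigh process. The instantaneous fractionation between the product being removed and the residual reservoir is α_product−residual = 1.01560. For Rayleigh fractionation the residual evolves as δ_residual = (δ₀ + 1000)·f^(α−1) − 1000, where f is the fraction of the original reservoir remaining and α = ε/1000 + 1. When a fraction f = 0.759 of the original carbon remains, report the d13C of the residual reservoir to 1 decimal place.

Rayleigh residual: δ_res = (δ₀ + 1000)·f^(α−1) − 1000
α − 1 = 0.01560
f^(α−1) = 0.759^(0.01560) = 0.995707
δ_res = (-27.9 + 1000) × 0.995707 − 1000 = 967.927 − 1000 = -32.07 per mil

-32.1 per mil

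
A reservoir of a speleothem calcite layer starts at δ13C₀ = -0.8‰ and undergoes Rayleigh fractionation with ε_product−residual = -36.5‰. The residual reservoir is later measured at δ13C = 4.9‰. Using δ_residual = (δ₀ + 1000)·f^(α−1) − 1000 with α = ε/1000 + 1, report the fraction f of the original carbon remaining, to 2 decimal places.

0.86

α − 1 = ε/1000 = -0.0365
(δ_res + 1000)/(δ₀ + 1000) = (4.9 + 1000)/(-0.8 + 1000) = 1004.9/999.2 = 1.005705
f = 1.005705^(1/-0.0365) = exp(ln(1.005705)/-0.0365) = exp(0.00569/-0.0365)
f = exp(-0.1558) = 0.8557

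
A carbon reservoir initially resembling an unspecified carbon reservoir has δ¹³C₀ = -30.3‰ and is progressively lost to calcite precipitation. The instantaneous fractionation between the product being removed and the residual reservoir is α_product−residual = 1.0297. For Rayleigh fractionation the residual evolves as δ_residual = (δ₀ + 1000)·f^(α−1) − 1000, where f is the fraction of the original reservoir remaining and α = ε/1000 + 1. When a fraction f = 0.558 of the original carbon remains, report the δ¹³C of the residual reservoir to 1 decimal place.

-47.0‰

Rayleigh residual: δ_res = (δ₀ + 1000)·f^(α−1) − 1000
α − 1 = 0.02970
f^(α−1) = 0.558^(0.02970) = 0.982822
δ_res = (-30.3 + 1000) × 0.982822 − 1000 = 953.043 − 1000 = -46.96‰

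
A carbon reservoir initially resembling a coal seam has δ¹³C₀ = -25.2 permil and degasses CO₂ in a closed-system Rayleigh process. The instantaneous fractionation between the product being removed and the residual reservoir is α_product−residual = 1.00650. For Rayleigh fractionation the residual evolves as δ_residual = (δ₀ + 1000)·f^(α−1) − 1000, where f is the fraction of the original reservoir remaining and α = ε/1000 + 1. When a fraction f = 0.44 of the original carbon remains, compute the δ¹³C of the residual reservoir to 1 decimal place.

-30.4 permil

Rayleigh residual: δ_res = (δ₀ + 1000)·f^(α−1) − 1000
α − 1 = 0.00650
f^(α−1) = 0.44^(0.00650) = 0.994678
δ_res = (-25.2 + 1000) × 0.994678 − 1000 = 969.612 − 1000 = -30.39 permil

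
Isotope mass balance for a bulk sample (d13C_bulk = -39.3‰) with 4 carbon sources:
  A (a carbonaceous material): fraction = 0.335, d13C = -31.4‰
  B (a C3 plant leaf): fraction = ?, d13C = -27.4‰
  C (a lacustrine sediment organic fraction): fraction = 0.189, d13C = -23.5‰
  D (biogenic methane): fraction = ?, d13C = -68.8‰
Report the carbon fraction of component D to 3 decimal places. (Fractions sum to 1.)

Let f_D and f_B be the unknown fractions; fractions sum to 1 so f_D + f_B = 0.476.
Mass balance: Σ fᵢ·δᵢ = δ_bulk ⇒ f_D·(-68.8) + f_B·(-27.4) = -39.3 − (-14.960) = -24.339
Substitute f_B = 0.476 − f_D:
f_D·(-68.8 − -27.4) = -24.339 − 0.476×(-27.4) = -11.297
f_D = -11.297 / -41.4 = 0.2729

0.273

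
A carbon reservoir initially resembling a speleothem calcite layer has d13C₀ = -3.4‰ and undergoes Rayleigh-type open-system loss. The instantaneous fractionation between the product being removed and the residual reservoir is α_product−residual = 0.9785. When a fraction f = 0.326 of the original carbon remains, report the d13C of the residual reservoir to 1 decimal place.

20.9‰

Rayleigh residual: δ_res = (δ₀ + 1000)·f^(α−1) − 1000
α − 1 = -0.02150
f^(α−1) = 0.326^(-0.02150) = 1.024391
δ_res = (-3.4 + 1000) × 1.024391 − 1000 = 1020.908 − 1000 = 20.91‰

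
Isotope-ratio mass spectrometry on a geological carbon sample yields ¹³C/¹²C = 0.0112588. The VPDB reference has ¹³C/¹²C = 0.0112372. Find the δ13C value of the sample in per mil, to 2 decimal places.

1.92 per mil

δ13C = (R_sample / R_standard − 1) × 1000
R_sample / R_standard = 0.0112588 / 0.0112372 = 1.001922
δ13C = (1.001922 − 1) × 1000 = 1.922 per mil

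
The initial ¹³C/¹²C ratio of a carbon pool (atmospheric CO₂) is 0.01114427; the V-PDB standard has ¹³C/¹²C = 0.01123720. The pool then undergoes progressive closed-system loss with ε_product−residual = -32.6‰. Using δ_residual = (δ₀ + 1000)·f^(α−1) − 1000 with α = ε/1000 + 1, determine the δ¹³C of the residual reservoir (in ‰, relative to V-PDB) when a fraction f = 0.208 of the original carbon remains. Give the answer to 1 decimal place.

δ₀ = (0.01114427/0.01123720 − 1)×1000 = (0.991730 − 1)×1000 = -8.270‰
α − 1 = ε/1000 = -0.0326
f^(α−1) = 0.208^(-0.0326) = 1.052522
δ_res = (-8.270 + 1000) × 1.052522 − 1000 = 1043.818 − 1000 = 43.82‰

43.8‰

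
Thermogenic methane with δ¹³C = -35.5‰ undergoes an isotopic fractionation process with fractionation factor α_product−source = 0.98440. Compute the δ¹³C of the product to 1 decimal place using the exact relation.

-50.5‰

δ_product = (δ_source + 1000)·α − 1000
δ_product = (-35.5 + 1000) × 0.98440 − 1000
δ_product = 949.454 − 1000 = -50.55‰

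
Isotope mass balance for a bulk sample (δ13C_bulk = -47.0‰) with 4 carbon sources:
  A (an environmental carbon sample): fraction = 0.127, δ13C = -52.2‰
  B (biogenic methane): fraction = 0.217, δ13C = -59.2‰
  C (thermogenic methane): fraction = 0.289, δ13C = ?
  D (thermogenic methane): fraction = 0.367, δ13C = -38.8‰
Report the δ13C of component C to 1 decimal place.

-46.0‰

Isotope mass balance: δ_bulk = Σ fᵢ·δᵢ.
-47.0 = 0.127×(-52.2) + 0.217×(-59.2) + 0.289×δ_C + 0.367×(-38.8)
0.289·δ_C = -47.0 − (-33.715) = -13.285
δ_C = -13.285 / 0.289 = -45.97‰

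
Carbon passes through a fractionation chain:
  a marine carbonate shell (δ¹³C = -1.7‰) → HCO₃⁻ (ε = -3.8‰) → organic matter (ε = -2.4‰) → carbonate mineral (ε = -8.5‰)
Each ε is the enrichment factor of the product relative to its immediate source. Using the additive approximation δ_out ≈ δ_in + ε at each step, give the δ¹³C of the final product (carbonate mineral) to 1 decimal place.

-16.4‰

step 1: δ ≈ -1.7 + (-3.8) = -5.5‰
step 2: δ ≈ -5.5 + (-2.4) = -7.9‰
step 3: δ ≈ -7.9 + (-8.5) = -16.4‰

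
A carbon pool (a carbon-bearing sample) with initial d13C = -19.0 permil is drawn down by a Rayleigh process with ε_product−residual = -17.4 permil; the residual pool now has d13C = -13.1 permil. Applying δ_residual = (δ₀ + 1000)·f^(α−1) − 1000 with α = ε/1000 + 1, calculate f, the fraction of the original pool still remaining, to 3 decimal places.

0.708

α − 1 = ε/1000 = -0.0174
(δ_res + 1000)/(δ₀ + 1000) = (-13.1 + 1000)/(-19.0 + 1000) = 986.9/981.0 = 1.006014
f = 1.006014^(1/-0.0174) = exp(ln(1.006014)/-0.0174) = exp(0.00600/-0.0174)
f = exp(-0.3446) = 0.7085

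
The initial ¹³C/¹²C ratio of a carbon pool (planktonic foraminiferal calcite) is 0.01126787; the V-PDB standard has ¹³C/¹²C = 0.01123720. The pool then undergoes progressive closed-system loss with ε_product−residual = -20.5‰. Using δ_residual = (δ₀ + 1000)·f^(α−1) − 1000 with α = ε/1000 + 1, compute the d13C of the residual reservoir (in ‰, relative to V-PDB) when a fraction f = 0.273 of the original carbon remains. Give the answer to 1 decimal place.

29.8‰

δ₀ = (0.01126787/0.01123720 − 1)×1000 = (1.002729 − 1)×1000 = 2.729‰
α − 1 = ε/1000 = -0.0205
f^(α−1) = 0.273^(-0.0205) = 1.026972
δ_res = (2.729 + 1000) × 1.026972 − 1000 = 1029.775 − 1000 = 29.78‰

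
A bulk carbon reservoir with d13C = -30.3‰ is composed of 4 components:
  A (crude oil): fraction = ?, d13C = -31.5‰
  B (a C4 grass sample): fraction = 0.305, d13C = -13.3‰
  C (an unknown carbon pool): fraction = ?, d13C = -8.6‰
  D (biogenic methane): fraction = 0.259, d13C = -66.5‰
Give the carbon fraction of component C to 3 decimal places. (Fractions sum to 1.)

Let f_C and f_A be the unknown fractions; fractions sum to 1 so f_C + f_A = 0.436.
Mass balance: Σ fᵢ·δᵢ = δ_bulk ⇒ f_C·(-8.6) + f_A·(-31.5) = -30.3 − (-21.280) = -9.020
Substitute f_A = 0.436 − f_C:
f_C·(-8.6 − -31.5) = -9.020 − 0.436×(-31.5) = 4.714
f_C = 4.714 / 22.9 = 0.2059

0.206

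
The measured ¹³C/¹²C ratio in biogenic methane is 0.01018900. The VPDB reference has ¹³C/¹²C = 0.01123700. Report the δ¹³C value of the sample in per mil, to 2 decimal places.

-93.26 per mil

δ¹³C = (R_sample / R_standard − 1) × 1000
R_sample / R_standard = 0.01018900 / 0.01123700 = 0.906737
δ¹³C = (0.906737 − 1) × 1000 = -93.263 per mil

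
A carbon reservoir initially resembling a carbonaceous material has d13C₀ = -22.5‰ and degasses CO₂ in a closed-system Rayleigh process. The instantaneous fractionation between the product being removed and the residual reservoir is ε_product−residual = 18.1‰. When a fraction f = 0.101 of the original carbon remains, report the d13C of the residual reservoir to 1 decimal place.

-62.2‰

Rayleigh residual: δ_res = (δ₀ + 1000)·f^(α−1) − 1000
α = ε/1000 + 1 = 1.01810, so α − 1 = 0.01810
f^(α−1) = 0.101^(0.01810) = 0.959353
δ_res = (-22.5 + 1000) × 0.959353 − 1000 = 937.767 − 1000 = -62.23‰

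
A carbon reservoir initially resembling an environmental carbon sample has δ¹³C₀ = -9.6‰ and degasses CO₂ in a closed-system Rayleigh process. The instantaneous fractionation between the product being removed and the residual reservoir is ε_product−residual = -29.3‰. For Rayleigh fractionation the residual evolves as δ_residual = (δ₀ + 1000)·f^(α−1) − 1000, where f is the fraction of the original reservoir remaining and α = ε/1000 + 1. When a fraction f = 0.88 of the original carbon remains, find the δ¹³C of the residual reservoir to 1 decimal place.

-5.9‰

Rayleigh residual: δ_res = (δ₀ + 1000)·f^(α−1) − 1000
α = ε/1000 + 1 = 0.97070, so α − 1 = -0.02930
f^(α−1) = 0.88^(-0.02930) = 1.003753
δ_res = (-9.6 + 1000) × 1.003753 − 1000 = 994.117 − 1000 = -5.88‰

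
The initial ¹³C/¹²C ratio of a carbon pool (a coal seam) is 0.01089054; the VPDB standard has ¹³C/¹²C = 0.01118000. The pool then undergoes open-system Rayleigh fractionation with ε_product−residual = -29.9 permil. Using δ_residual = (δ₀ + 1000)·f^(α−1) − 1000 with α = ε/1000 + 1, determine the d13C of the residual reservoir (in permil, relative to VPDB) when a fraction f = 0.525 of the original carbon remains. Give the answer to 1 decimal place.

-6.9 permil

δ₀ = (0.01089054/0.01118000 − 1)×1000 = (0.974109 − 1)×1000 = -25.891 permil
α − 1 = ε/1000 = -0.0299
f^(α−1) = 0.525^(-0.0299) = 1.019453
δ_res = (-25.891 + 1000) × 1.019453 − 1000 = 993.059 − 1000 = -6.94 permil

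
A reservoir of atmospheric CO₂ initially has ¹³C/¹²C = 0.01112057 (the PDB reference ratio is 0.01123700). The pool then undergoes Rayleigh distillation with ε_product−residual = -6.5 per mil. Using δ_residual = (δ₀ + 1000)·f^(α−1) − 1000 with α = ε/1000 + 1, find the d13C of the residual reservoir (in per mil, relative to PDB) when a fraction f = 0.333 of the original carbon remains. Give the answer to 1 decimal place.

-3.3 per mil

δ₀ = (0.01112057/0.01123700 − 1)×1000 = (0.989639 − 1)×1000 = -10.361 per mil
α − 1 = ε/1000 = -0.0065
f^(α−1) = 0.333^(-0.0065) = 1.007173
δ_res = (-10.361 + 1000) × 1.007173 − 1000 = 996.737 − 1000 = -3.26 per mil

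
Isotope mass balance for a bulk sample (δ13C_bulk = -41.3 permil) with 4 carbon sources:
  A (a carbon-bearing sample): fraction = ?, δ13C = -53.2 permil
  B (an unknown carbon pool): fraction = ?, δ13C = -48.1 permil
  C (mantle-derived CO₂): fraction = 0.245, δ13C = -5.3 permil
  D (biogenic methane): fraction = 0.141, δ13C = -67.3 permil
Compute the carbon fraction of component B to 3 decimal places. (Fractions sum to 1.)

0.422

Let f_B and f_A be the unknown fractions; fractions sum to 1 so f_B + f_A = 0.614.
Mass balance: Σ fᵢ·δᵢ = δ_bulk ⇒ f_B·(-48.1) + f_A·(-53.2) = -41.3 − (-10.788) = -30.512
Substitute f_A = 0.614 − f_B:
f_B·(-48.1 − -53.2) = -30.512 − 0.614×(-53.2) = 2.153
f_B = 2.153 / 5.1 = 0.4221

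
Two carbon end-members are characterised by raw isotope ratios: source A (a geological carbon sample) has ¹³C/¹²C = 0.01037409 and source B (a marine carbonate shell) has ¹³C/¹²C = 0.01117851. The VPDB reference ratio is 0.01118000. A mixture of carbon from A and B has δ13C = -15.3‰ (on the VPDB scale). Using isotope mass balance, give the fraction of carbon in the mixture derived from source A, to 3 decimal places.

δ_A = (0.01037409/0.01118000 − 1)×1000 = (0.927915 − 1)×1000 = -72.085‰
δ_B = (0.01117851/0.01118000 − 1)×1000 = (0.999867 − 1)×1000 = -0.133‰
f_A = (δ_mix − δ_B)/(δ_A − δ_B) = (-15.3 − (-0.133))/(-72.085 − (-0.133))
f_A = -15.167 / -71.952 = 0.2108

0.211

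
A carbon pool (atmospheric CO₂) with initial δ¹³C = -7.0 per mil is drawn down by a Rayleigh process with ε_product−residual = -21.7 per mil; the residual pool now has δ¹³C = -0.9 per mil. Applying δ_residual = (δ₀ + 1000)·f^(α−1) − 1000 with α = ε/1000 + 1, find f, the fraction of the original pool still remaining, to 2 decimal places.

α − 1 = ε/1000 = -0.0217
(δ_res + 1000)/(δ₀ + 1000) = (-0.9 + 1000)/(-7.0 + 1000) = 999.1/993.0 = 1.006143
f = 1.006143^(1/-0.0217) = exp(ln(1.006143)/-0.0217) = exp(0.00612/-0.0217)
f = exp(-0.2822) = 0.7541

0.75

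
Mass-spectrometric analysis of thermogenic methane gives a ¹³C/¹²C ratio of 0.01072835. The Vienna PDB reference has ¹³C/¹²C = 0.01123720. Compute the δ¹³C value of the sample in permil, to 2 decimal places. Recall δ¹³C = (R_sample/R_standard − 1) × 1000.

-45.28 permil

δ¹³C = (R_sample / R_standard − 1) × 1000
R_sample / R_standard = 0.01072835 / 0.01123720 = 0.954717
δ¹³C = (0.954717 − 1) × 1000 = -45.283 permil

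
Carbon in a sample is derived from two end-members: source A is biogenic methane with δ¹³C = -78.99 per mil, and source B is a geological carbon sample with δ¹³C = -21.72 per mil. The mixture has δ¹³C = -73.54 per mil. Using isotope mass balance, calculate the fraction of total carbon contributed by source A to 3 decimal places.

0.905

δ_mix = f_A·δ_A + (1 − f_A)·δ_B  ⇒  f_A = (δ_mix − δ_B)/(δ_A − δ_B)
f_A = (-73.54 − (-21.72)) / (-78.99 − (-21.72))
f_A = -51.82 / -57.27 = 0.9048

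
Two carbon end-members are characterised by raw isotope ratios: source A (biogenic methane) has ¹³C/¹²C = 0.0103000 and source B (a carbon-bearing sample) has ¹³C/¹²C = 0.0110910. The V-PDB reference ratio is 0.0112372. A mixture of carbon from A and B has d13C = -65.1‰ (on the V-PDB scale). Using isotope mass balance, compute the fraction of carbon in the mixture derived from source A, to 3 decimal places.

0.740

δ_A = (0.0103000/0.0112372 − 1)×1000 = (0.916598 − 1)×1000 = -83.402‰
δ_B = (0.0110910/0.0112372 − 1)×1000 = (0.986990 − 1)×1000 = -13.010‰
f_A = (δ_mix − δ_B)/(δ_A − δ_B) = (-65.1 − (-13.010))/(-83.402 − (-13.010))
f_A = -52.090 / -70.391 = 0.7400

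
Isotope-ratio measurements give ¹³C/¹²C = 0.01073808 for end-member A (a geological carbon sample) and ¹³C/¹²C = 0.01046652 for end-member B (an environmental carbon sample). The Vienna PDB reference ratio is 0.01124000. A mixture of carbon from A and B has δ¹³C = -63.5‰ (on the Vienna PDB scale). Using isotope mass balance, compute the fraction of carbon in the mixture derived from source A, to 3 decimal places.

δ_A = (0.01073808/0.01124000 − 1)×1000 = (0.955345 − 1)×1000 = -44.655‰
δ_B = (0.01046652/0.01124000 − 1)×1000 = (0.931185 − 1)×1000 = -68.815‰
f_A = (δ_mix − δ_B)/(δ_A − δ_B) = (-63.5 − (-68.815))/(-44.655 − (-68.815))
f_A = 5.315 / 24.160 = 0.2200

0.220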